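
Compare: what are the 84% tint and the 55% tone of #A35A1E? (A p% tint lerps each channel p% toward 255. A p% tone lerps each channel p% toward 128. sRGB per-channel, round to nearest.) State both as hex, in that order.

#A35A1E is rgb(163, 90, 30).
84% tint:
  R: 163 + 0.84×(255−163) = 163 + 77.28 = 240.28 → 240
  G: 90 + 0.84×(255−90) = 90 + 138.6 = 228.6 → 229
  B: 30 + 0.84×(255−30) = 30 + 189 = 219 → 219
  → #F0E5DB
55% tone:
  R: 163 + 0.55×(128−163) = 163 − 19.25 = 143.75 → 144
  G: 90 + 20.9 = 110.9 → 111
  B: 30 + 53.9 = 83.9 → 84
  → #906F54

#F0E5DB, #906F54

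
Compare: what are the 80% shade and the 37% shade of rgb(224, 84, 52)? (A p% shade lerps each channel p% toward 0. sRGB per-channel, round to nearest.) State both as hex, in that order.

#2D110A, #8D3521

80% shade:
  R: 224 − 179.2 = 44.8 → 45
  G: 84 − 67.2 = 16.8 → 17
  B: 52 + 0.8×(0−52) = 52 − 41.6 = 10.4 → 10
  → #2D110A
37% shade:
  R: 224 + 0.37×(0−224) = 224 − 82.88 = 141.12 → 141
  G: 84 − 31.08 = 52.92 → 53
  B: 52 − 19.24 = 32.76 → 33
  → #8D3521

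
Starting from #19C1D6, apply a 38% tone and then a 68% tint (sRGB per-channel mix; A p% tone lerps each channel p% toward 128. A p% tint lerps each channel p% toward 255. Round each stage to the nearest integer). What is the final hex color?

#19C1D6 is rgb(25, 193, 214).
Lerp each channel 38% toward 128:
  R: 25 + 0.38×(128−25) = 25 + 39.14 = 64.14 → 64
  G: 193 + 0.38×(128−193) = 193 − 24.7 = 168.3 → 168
  B: 214 + 0.38×(128−214) = 214 − 32.68 = 181.32 → 181
After the tone: rgb(64, 168, 181) = #40A8B5.
Lerp each channel 68% toward 255:
  R: 64 + 0.68×(255−64) = 64 + 129.88 = 193.88 → 194
  G: 168 + 0.68×(255−168) = 168 + 59.16 = 227.16 → 227
  B: 181 + 0.68×(255−181) = 181 + 50.32 = 231.32 → 231
rgb(194, 227, 231) = #C2E3E7.

#C2E3E7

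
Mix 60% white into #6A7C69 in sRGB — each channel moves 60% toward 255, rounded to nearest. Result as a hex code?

#C3CBC3

#6A7C69 is rgb(106, 124, 105).
Per channel, c → c + 0.6(255 − c):
  R: 106 + 89.4 = 195.4 → 195
  G: 124 + 0.6×(255−124) = 124 + 78.6 = 202.6 → 203
  B: 105 + 0.6×(255−105) = 105 + 90 = 195 → 195
rgb(195, 203, 195) = #C3CBC3.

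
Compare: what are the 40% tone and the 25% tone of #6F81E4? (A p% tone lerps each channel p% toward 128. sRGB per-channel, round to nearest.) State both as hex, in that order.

#7681BC, #7381CB

#6F81E4 is rgb(111, 129, 228).
40% tone:
  R: 111 + 0.4×(128−111) = 111 + 6.8 = 117.8 → 118
  G: 129 + 0.4×(128−129) = 129 − 0.4 = 128.6 → 129
  B: 228 + 0.4×(128−228) = 228 − 40 = 188 → 188
  → #7681BC
25% tone:
  R: 111 + 4.25 = 115.25 → 115
  G: 129 + 0.25×(128−129) = 129 − 0.25 = 128.75 → 129
  B: 228 + 0.25×(128−228) = 228 − 25 = 203 → 203
  → #7381CB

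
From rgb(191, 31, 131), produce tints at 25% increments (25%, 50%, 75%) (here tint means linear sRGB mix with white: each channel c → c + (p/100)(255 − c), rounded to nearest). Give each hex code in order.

#CF57A2, #DF8FC1, #EFC7E0

25%: (191 + 16 = 207→207, 31 + 56 = 87→87, 131 + 31 = 162→162) → #CF57A2
50%: (191 + 32 = 223→223, 31 + 112 = 143→143, 131 + 62 = 193→193) → #DF8FC1
75%: (191 + 48 = 239→239, 31 + 168 = 199→199, 131 + 93 = 224→224) → #EFC7E0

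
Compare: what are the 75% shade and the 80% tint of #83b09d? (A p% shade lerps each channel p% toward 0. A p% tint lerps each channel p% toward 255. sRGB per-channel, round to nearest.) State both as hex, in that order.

#83b09d is rgb(131, 176, 157).
75% shade:
  R: 131 + 0.75×(0−131) = 131 − 98.25 = 32.75 → 33
  G: 176 + 0.75×(0−176) = 176 − 132 = 44 → 44
  B: 157 − 117.75 = 39.25 → 39
  → #212c27
80% tint:
  R: 131 + 0.8×(255−131) = 131 + 99.2 = 230.2 → 230
  G: 176 + 0.8×(255−176) = 176 + 63.2 = 239.2 → 239
  B: 157 + 0.8×(255−157) = 157 + 78.4 = 235.4 → 235
  → #e6efeb

#212c27, #e6efeb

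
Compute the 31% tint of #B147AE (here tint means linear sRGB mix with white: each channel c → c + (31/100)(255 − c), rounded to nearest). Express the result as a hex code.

#C980C7

#B147AE is rgb(177, 71, 174).
A 31% tint moves each channel 31% toward 255:
  R: 177 + 0.31×(255−177) = 177 + 24.18 = 201.18 → 201
  G: 71 + 0.31×(255−71) = 71 + 57.04 = 128.04 → 128
  B: 174 + 0.31×(255−174) = 174 + 25.11 = 199.11 → 199
rgb(201, 128, 199) = #C980C7.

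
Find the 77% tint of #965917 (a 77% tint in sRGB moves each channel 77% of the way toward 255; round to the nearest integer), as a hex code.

#E7D9CA

#965917 is rgb(150, 89, 23).
Per channel, c → c + 0.77(255 − c):
  R: 150 + 0.77×(255−150) = 150 + 80.85 = 230.85 → 231
  G: 89 + 127.82 = 216.82 → 217
  B: 23 + 0.77×(255−23) = 23 + 178.64 = 201.64 → 202
rgb(231, 217, 202) = #E7D9CA.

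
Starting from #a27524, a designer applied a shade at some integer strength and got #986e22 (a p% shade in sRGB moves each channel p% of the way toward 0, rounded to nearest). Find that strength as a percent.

6%

#a27524 is rgb(162, 117, 36); #986e22 is rgb(152, 110, 34).
On the R channel (widest range): 152 ≈ 162 + (p/100)(0 − 162), so p ≈ 100×(152 − 162)/(0 − 162) = -1000/-162 = 6.17.
p = 6 reproduces all three channels after rounding.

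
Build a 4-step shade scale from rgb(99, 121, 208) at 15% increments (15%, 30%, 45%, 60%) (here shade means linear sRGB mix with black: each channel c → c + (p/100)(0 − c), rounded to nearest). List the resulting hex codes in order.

#5467B1, #455592, #364372, #283053

15%: (99 − 14.85 = 84.15→84, 121 − 18.15 = 102.85→103, 208 − 31.2 = 176.8→177) → #5467B1
30%: (99 − 29.7 = 69.3→69, 121 − 36.3 = 84.7→85, 208 − 62.4 = 145.6→146) → #455592
45%: (99 − 44.55 = 54.45→54, 121 − 54.45 = 66.55→67, 208 − 93.6 = 114.4→114) → #364372
60%: (99 − 59.4 = 39.6→40, 121 − 72.6 = 48.4→48, 208 − 124.8 = 83.2→83) → #283053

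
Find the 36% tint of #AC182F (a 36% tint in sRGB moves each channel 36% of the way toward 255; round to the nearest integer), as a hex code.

#AC182F is rgb(172, 24, 47).
Lerp each channel 36% toward 255:
  R: 172 + 29.88 = 201.88 → 202
  G: 24 + 0.36×(255−24) = 24 + 83.16 = 107.16 → 107
  B: 47 + 74.88 = 121.88 → 122
rgb(202, 107, 122) = #CA6B7A.

#CA6B7A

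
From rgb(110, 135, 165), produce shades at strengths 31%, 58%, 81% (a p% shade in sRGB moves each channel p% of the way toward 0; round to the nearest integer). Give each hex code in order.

31%: (110 − 34.1 = 75.9→76, 135 − 41.85 = 93.15→93, 165 − 51.15 = 113.85→114) → #4C5D72
58%: (110 − 63.8 = 46.2→46, 135 − 78.3 = 56.7→57, 165 − 95.7 = 69.3→69) → #2E3945
81%: (110 − 89.1 = 20.9→21, 135 − 109.35 = 25.65→26, 165 − 133.65 = 31.35→31) → #151A1F

#4C5D72, #2E3945, #151A1F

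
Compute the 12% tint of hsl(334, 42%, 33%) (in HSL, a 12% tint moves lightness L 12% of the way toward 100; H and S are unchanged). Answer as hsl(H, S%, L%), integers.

hsl(334, 42%, 41%)

L moves 12% from 33 toward 100: 33 + 8.04 = 41.04 → 41.
H and S are unchanged.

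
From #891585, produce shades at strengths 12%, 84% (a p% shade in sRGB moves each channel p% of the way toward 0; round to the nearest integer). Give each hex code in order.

#791275, #160315

#891585 is rgb(137, 21, 133).
12%: (137 − 16.44 = 120.56→121, 21 − 2.52 = 18.48→18, 133 − 15.96 = 117.04→117) → #791275
84%: (137 − 115.08 = 21.92→22, 21 − 17.64 = 3.36→3, 133 − 111.72 = 21.28→21) → #160315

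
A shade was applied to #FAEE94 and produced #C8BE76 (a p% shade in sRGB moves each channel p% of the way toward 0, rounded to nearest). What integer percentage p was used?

#FAEE94 is rgb(250, 238, 148); #C8BE76 is rgb(200, 190, 118).
On the R channel (widest range): 200 ≈ 250 + (p/100)(0 − 250), so p ≈ 100×(200 − 250)/(0 − 250) = -5000/-250 = 20.00.
p = 20 reproduces all three channels after rounding.

20%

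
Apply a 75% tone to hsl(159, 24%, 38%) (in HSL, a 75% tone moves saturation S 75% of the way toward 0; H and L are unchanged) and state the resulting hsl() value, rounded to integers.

S moves 75% from 24 toward 0: 24 − 18 = 6 → 6.
H and L are unchanged.

hsl(159, 6%, 38%)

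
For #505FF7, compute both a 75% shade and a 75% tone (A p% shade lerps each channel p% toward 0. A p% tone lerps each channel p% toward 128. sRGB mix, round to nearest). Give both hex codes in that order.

#505FF7 is rgb(80, 95, 247).
75% shade:
  R: 80 − 60 = 20 → 20
  G: 95 − 71.25 = 23.75 → 24
  B: 247 − 185.25 = 61.75 → 62
  → #14183E
75% tone:
  R: 80 + 0.75×(128−80) = 80 + 36 = 116 → 116
  G: 95 + 0.75×(128−95) = 95 + 24.75 = 119.75 → 120
  B: 247 + 0.75×(128−247) = 247 − 89.25 = 157.75 → 158
  → #74789E

#14183E, #74789E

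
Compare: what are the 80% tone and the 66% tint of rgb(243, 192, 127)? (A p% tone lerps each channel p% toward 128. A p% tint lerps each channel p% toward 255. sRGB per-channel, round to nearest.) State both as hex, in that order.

80% tone:
  R: 243 − 92 = 151 → 151
  G: 192 + 0.8×(128−192) = 192 − 51.2 = 140.8 → 141
  B: 127 + 0.8×(128−127) = 127 + 0.8 = 127.8 → 128
  → #978D80
66% tint:
  R: 243 + 0.66×(255−243) = 243 + 7.92 = 250.92 → 251
  G: 192 + 41.58 = 233.58 → 234
  B: 127 + 0.66×(255−127) = 127 + 84.48 = 211.48 → 211
  → #FBEAD3

#978D80, #FBEAD3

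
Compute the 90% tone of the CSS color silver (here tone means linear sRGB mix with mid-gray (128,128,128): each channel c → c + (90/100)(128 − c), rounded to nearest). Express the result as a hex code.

CSS silver is rgb(192, 192, 192).
Per channel, c → c + 0.9(128 − c):
  R: 192 − 57.6 = 134.4 → 134
  G: 192 − 57.6 = 134.4 → 134
  B: 192 + 0.9×(128−192) = 192 − 57.6 = 134.4 → 134
rgb(134, 134, 134) = #868686.

#868686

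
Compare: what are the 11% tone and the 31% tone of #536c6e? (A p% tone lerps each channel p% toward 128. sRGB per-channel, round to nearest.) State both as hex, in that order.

#536c6e is rgb(83, 108, 110).
11% tone:
  R: 83 + 4.95 = 87.95 → 88
  G: 108 + 0.11×(128−108) = 108 + 2.2 = 110.2 → 110
  B: 110 + 0.11×(128−110) = 110 + 1.98 = 111.98 → 112
  → #586e70
31% tone:
  R: 83 + 0.31×(128−83) = 83 + 13.95 = 96.95 → 97
  G: 108 + 0.31×(128−108) = 108 + 6.2 = 114.2 → 114
  B: 110 + 5.58 = 115.58 → 116
  → #617274

#586e70, #617274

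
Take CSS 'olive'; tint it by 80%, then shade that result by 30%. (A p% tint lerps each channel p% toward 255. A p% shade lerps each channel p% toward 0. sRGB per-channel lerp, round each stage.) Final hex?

#a1a18f

CSS olive is rgb(128, 128, 0).
Per channel, c → c + 0.8(255 − c):
  R: 128 + 0.8×(255−128) = 128 + 101.6 = 229.6 → 230
  G: 128 + 0.8×(255−128) = 128 + 101.6 = 229.6 → 230
  B: 0 + 204 = 204 → 204
After the tint: rgb(230, 230, 204) = #e6e6cc.
Per channel, c → c + 0.3(0 − c):
  R: 230 + 0.3×(0−230) = 230 − 69 = 161 → 161
  G: 230 + 0.3×(0−230) = 230 − 69 = 161 → 161
  B: 204 + 0.3×(0−204) = 204 − 61.2 = 142.8 → 143
rgb(161, 161, 143) = #a1a18f.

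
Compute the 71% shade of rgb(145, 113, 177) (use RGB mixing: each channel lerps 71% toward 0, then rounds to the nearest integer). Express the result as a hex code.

Lerp each channel 71% toward 0:
  R: 145 + 0.71×(0−145) = 145 − 102.95 = 42.05 → 42
  G: 113 + 0.71×(0−113) = 113 − 80.23 = 32.77 → 33
  B: 177 − 125.67 = 51.33 → 51
rgb(42, 33, 51) = #2a2133.

#2a2133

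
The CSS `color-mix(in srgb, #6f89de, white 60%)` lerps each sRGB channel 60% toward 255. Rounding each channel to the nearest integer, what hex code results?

#6f89de is rgb(111, 137, 222).
Lerp each channel 60% toward 255:
  R: 111 + 0.6×(255−111) = 111 + 86.4 = 197.4 → 197
  G: 137 + 0.6×(255−137) = 137 + 70.8 = 207.8 → 208
  B: 222 + 0.6×(255−222) = 222 + 19.8 = 241.8 → 242
rgb(197, 208, 242) = #c5d0f2.

#c5d0f2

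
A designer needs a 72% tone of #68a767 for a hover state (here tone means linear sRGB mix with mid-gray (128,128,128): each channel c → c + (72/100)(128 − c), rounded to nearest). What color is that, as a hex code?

#798b79

#68a767 is rgb(104, 167, 103).
A 72% tone moves each channel 72% toward 128:
  R: 104 + 17.28 = 121.28 → 121
  G: 167 + 0.72×(128−167) = 167 − 28.08 = 138.92 → 139
  B: 103 + 18 = 121 → 121
rgb(121, 139, 121) = #798b79.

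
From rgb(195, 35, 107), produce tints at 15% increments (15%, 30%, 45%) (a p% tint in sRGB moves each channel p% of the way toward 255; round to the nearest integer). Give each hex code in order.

15%: (195 + 9 = 204→204, 35 + 33 = 68→68, 107 + 22.2 = 129.2→129) → #CC4481
30%: (195 + 18 = 213→213, 35 + 66 = 101→101, 107 + 44.4 = 151.4→151) → #D56597
45%: (195 + 27 = 222→222, 35 + 99 = 134→134, 107 + 66.6 = 173.6→174) → #DE86AE

#CC4481, #D56597, #DE86AE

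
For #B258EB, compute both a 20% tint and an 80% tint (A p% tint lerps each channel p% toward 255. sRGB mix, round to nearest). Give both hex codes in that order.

#C179EF, #F0DEFB

#B258EB is rgb(178, 88, 235).
20% tint:
  R: 178 + 0.2×(255−178) = 178 + 15.4 = 193.4 → 193
  G: 88 + 0.2×(255−88) = 88 + 33.4 = 121.4 → 121
  B: 235 + 0.2×(255−235) = 235 + 4 = 239 → 239
  → #C179EF
80% tint:
  R: 178 + 0.8×(255−178) = 178 + 61.6 = 239.6 → 240
  G: 88 + 0.8×(255−88) = 88 + 133.6 = 221.6 → 222
  B: 235 + 0.8×(255−235) = 235 + 16 = 251 → 251
  → #F0DEFB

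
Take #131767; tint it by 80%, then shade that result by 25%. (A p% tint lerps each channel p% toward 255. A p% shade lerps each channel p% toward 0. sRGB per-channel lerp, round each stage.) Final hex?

#131767 is rgb(19, 23, 103).
An 80% tint moves each channel 80% toward 255:
  R: 19 + 188.8 = 207.8 → 208
  G: 23 + 0.8×(255−23) = 23 + 185.6 = 208.6 → 209
  B: 103 + 0.8×(255−103) = 103 + 121.6 = 224.6 → 225
After the tint: rgb(208, 209, 225) = #D0D1E1.
Lerp each channel 25% toward 0:
  R: 208 − 52 = 156 → 156
  G: 209 + 0.25×(0−209) = 209 − 52.25 = 156.75 → 157
  B: 225 − 56.25 = 168.75 → 169
rgb(156, 157, 169) = #9C9DA9.

#9C9DA9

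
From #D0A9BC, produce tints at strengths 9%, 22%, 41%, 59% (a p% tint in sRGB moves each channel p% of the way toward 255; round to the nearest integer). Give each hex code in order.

#D0A9BC is rgb(208, 169, 188).
9%: (208 + 4.23 = 212.23→212, 169 + 7.74 = 176.74→177, 188 + 6.03 = 194.03→194) → #D4B1C2
22%: (208 + 10.34 = 218.34→218, 169 + 18.92 = 187.92→188, 188 + 14.74 = 202.74→203) → #DABCCB
41%: (208 + 19.27 = 227.27→227, 169 + 35.26 = 204.26→204, 188 + 27.47 = 215.47→215) → #E3CCD7
59%: (208 + 27.73 = 235.73→236, 169 + 50.74 = 219.74→220, 188 + 39.53 = 227.53→228) → #ECDCE4

#D4B1C2, #DABCCB, #E3CCD7, #ECDCE4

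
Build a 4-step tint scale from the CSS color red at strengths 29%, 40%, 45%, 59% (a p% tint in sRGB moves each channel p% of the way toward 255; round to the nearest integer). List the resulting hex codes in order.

CSS red is rgb(255, 0, 0).
29%: (255→255, 0 + 73.95 = 73.95→74, 0 + 73.95 = 73.95→74) → #ff4a4a
40%: (255→255, 0 + 102 = 102→102, 0 + 102 = 102→102) → #ff6666
45%: (255→255, 0 + 114.75 = 114.75→115, 0 + 114.75 = 114.75→115) → #ff7373
59%: (255→255, 0 + 150.45 = 150.45→150, 0 + 150.45 = 150.45→150) → #ff9696

#ff4a4a, #ff6666, #ff7373, #ff9696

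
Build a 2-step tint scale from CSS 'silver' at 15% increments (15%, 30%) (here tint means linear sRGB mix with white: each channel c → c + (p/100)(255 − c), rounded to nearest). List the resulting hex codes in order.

#C9C9C9, #D3D3D3

CSS silver is rgb(192, 192, 192).
15%: (192 + 9.45 = 201.45→201, 192 + 9.45 = 201.45→201, 192 + 9.45 = 201.45→201) → #C9C9C9
30%: (192 + 18.9 = 210.9→211, 192 + 18.9 = 210.9→211, 192 + 18.9 = 210.9→211) → #D3D3D3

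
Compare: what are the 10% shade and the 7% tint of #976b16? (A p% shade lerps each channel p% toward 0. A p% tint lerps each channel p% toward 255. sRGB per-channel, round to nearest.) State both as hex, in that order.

#886014, #9e7526

#976b16 is rgb(151, 107, 22).
10% shade:
  R: 151 − 15.1 = 135.9 → 136
  G: 107 + 0.1×(0−107) = 107 − 10.7 = 96.3 → 96
  B: 22 + 0.1×(0−22) = 22 − 2.2 = 19.8 → 20
  → #886014
7% tint:
  R: 151 + 0.07×(255−151) = 151 + 7.28 = 158.28 → 158
  G: 107 + 0.07×(255−107) = 107 + 10.36 = 117.36 → 117
  B: 22 + 16.31 = 38.31 → 38
  → #9e7526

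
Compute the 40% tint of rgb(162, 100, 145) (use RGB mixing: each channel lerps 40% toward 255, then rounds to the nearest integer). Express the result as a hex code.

#c7a2bd

Lerp each channel 40% toward 255:
  R: 162 + 0.4×(255−162) = 162 + 37.2 = 199.2 → 199
  G: 100 + 62 = 162 → 162
  B: 145 + 44 = 189 → 189
rgb(199, 162, 189) = #c7a2bd.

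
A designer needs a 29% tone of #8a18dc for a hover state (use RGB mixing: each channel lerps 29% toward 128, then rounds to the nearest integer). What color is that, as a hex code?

#8736c1

#8a18dc is rgb(138, 24, 220).
Lerp each channel 29% toward 128:
  R: 138 + 0.29×(128−138) = 138 − 2.9 = 135.1 → 135
  G: 24 + 30.16 = 54.16 → 54
  B: 220 + 0.29×(128−220) = 220 − 26.68 = 193.32 → 193
rgb(135, 54, 193) = #8736c1.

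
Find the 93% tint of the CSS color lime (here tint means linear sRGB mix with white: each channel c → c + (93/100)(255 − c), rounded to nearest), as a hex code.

CSS lime is rgb(0, 255, 0).
A 93% tint moves each channel 93% toward 255:
  R: 0 + 0.93×(255−0) = 0 + 237.15 = 237.15 → 237
  G: 255 + 0 = 255 → 255
  B: 0 + 237.15 = 237.15 → 237
rgb(237, 255, 237) = #EDFFED.

#EDFFED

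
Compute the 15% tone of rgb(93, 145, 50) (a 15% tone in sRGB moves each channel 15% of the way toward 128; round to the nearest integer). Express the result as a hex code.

#628e3e

A 15% tone moves each channel 15% toward 128:
  R: 93 + 0.15×(128−93) = 93 + 5.25 = 98.25 → 98
  G: 145 + 0.15×(128−145) = 145 − 2.55 = 142.45 → 142
  B: 50 + 11.7 = 61.7 → 62
rgb(98, 142, 62) = #628e3e.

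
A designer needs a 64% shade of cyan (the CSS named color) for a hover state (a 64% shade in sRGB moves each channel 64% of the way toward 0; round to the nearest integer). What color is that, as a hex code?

#005C5C

CSS cyan is rgb(0, 255, 255).
Per channel, c → c + 0.64(0 − c):
  R: 0 + 0.64×(0−0) = 0 + 0 = 0 → 0
  G: 255 + 0.64×(0−255) = 255 − 163.2 = 91.8 → 92
  B: 255 + 0.64×(0−255) = 255 − 163.2 = 91.8 → 92
rgb(0, 92, 92) = #005C5C.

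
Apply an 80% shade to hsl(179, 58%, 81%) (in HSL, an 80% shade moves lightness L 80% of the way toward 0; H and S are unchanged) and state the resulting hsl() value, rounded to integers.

L moves 80% from 81 toward 0: 81 − 64.8 = 16.2 → 16.
H and S are unchanged.

hsl(179, 58%, 16%)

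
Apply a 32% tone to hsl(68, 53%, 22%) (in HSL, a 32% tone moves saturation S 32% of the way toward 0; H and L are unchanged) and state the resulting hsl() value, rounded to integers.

hsl(68, 36%, 22%)

S moves 32% from 53 toward 0: 53 − 16.96 = 36.04 → 36.
H and L are unchanged.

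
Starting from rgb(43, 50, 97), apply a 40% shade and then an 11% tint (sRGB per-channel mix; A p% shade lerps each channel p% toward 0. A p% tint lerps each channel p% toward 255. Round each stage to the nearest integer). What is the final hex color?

A 40% shade moves each channel 40% toward 0:
  R: 43 + 0.4×(0−43) = 43 − 17.2 = 25.8 → 26
  G: 50 + 0.4×(0−50) = 50 − 20 = 30 → 30
  B: 97 + 0.4×(0−97) = 97 − 38.8 = 58.2 → 58
After the shade: rgb(26, 30, 58) = #1A1E3A.
Lerp each channel 11% toward 255:
  R: 26 + 0.11×(255−26) = 26 + 25.19 = 51.19 → 51
  G: 30 + 24.75 = 54.75 → 55
  B: 58 + 21.67 = 79.67 → 80
rgb(51, 55, 80) = #333750.

#333750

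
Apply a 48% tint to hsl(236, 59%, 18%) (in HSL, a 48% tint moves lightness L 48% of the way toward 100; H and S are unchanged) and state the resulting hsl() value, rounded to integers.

L moves 48% from 18 toward 100: 18 + 39.36 = 57.36 → 57.
H and S are unchanged.

hsl(236, 59%, 57%)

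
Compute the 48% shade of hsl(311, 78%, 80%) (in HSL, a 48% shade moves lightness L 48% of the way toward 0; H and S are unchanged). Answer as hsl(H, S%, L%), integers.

L moves 48% from 80 toward 0: 80 − 38.4 = 41.6 → 42.
H and S are unchanged.

hsl(311, 78%, 42%)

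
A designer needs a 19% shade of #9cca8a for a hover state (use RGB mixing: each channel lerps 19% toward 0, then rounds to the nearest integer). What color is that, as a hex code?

#7ea470

#9cca8a is rgb(156, 202, 138).
Per channel, c → c + 0.19(0 − c):
  R: 156 + 0.19×(0−156) = 156 − 29.64 = 126.36 → 126
  G: 202 + 0.19×(0−202) = 202 − 38.38 = 163.62 → 164
  B: 138 − 26.22 = 111.78 → 112
rgb(126, 164, 112) = #7ea470.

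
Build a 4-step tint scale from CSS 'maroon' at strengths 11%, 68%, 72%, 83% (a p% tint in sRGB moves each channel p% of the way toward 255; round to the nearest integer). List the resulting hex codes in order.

#8e1c1c, #d6adad, #dbb8b8, #e9d4d4

CSS maroon is rgb(128, 0, 0).
11%: (128 + 13.97 = 141.97→142, 0 + 28.05 = 28.05→28, 0 + 28.05 = 28.05→28) → #8e1c1c
68%: (128 + 86.36 = 214.36→214, 0 + 173.4 = 173.4→173, 0 + 173.4 = 173.4→173) → #d6adad
72%: (128 + 91.44 = 219.44→219, 0 + 183.6 = 183.6→184, 0 + 183.6 = 183.6→184) → #dbb8b8
83%: (128 + 105.41 = 233.41→233, 0 + 211.65 = 211.65→212, 0 + 211.65 = 211.65→212) → #e9d4d4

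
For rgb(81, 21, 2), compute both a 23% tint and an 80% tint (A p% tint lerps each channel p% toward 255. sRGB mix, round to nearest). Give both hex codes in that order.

#794B3C, #DCD0CC

23% tint:
  R: 81 + 40.02 = 121.02 → 121
  G: 21 + 53.82 = 74.82 → 75
  B: 2 + 58.19 = 60.19 → 60
  → #794B3C
80% tint:
  R: 81 + 139.2 = 220.2 → 220
  G: 21 + 0.8×(255−21) = 21 + 187.2 = 208.2 → 208
  B: 2 + 0.8×(255−2) = 2 + 202.4 = 204.4 → 204
  → #DCD0CC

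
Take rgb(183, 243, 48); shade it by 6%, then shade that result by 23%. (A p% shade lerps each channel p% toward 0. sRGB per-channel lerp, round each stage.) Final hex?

Lerp each channel 6% toward 0:
  R: 183 − 10.98 = 172.02 → 172
  G: 243 − 14.58 = 228.42 → 228
  B: 48 − 2.88 = 45.12 → 45
After the shade: rgb(172, 228, 45) = #ACE42D.
Per channel, c → c + 0.23(0 − c):
  R: 172 + 0.23×(0−172) = 172 − 39.56 = 132.44 → 132
  G: 228 + 0.23×(0−228) = 228 − 52.44 = 175.56 → 176
  B: 45 − 10.35 = 34.65 → 35
rgb(132, 176, 35) = #84B023.

#84B023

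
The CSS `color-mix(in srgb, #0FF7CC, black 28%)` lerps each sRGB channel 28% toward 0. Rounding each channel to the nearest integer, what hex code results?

#0BB293

#0FF7CC is rgb(15, 247, 204).
Lerp each channel 28% toward 0:
  R: 15 + 0.28×(0−15) = 15 − 4.2 = 10.8 → 11
  G: 247 + 0.28×(0−247) = 247 − 69.16 = 177.84 → 178
  B: 204 + 0.28×(0−204) = 204 − 57.12 = 146.88 → 147
rgb(11, 178, 147) = #0BB293.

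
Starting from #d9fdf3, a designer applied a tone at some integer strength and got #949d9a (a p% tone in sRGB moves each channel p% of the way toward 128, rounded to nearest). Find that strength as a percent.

77%

#d9fdf3 is rgb(217, 253, 243); #949d9a is rgb(148, 157, 154).
On the G channel (widest range): 157 ≈ 253 + (p/100)(128 − 253), so p ≈ 100×(157 − 253)/(128 − 253) = -9600/-125 = 76.80.
p = 77 reproduces all three channels after rounding.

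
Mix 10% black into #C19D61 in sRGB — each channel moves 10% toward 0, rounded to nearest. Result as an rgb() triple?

rgb(174, 141, 87)

#C19D61 is rgb(193, 157, 97).
Lerp each channel 10% toward 0:
  R: 193 + 0.1×(0−193) = 193 − 19.3 = 173.7 → 174
  G: 157 − 15.7 = 141.3 → 141
  B: 97 + 0.1×(0−97) = 97 − 9.7 = 87.3 → 87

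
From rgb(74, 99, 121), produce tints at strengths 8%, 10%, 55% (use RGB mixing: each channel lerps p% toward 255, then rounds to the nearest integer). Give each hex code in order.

8%: (74 + 14.48 = 88.48→88, 99 + 12.48 = 111.48→111, 121 + 10.72 = 131.72→132) → #586F84
10%: (74 + 18.1 = 92.1→92, 99 + 15.6 = 114.6→115, 121 + 13.4 = 134.4→134) → #5C7386
55%: (74 + 99.55 = 173.55→174, 99 + 85.8 = 184.8→185, 121 + 73.7 = 194.7→195) → #AEB9C3

#586F84, #5C7386, #AEB9C3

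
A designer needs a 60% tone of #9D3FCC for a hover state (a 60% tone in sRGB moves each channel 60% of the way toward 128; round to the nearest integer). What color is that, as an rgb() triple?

#9D3FCC is rgb(157, 63, 204).
Lerp each channel 60% toward 128:
  R: 157 + 0.6×(128−157) = 157 − 17.4 = 139.6 → 140
  G: 63 + 39 = 102 → 102
  B: 204 − 45.6 = 158.4 → 158

rgb(140, 102, 158)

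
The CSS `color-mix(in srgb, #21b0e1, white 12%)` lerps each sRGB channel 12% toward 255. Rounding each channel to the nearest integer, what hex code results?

#3cb9e5

#21b0e1 is rgb(33, 176, 225).
Lerp each channel 12% toward 255:
  R: 33 + 0.12×(255−33) = 33 + 26.64 = 59.64 → 60
  G: 176 + 0.12×(255−176) = 176 + 9.48 = 185.48 → 185
  B: 225 + 0.12×(255−225) = 225 + 3.6 = 228.6 → 229
rgb(60, 185, 229) = #3cb9e5.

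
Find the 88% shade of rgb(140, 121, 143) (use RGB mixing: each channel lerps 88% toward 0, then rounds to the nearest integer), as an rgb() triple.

Lerp each channel 88% toward 0:
  R: 140 − 123.2 = 16.8 → 17
  G: 121 − 106.48 = 14.52 → 15
  B: 143 + 0.88×(0−143) = 143 − 125.84 = 17.16 → 17

rgb(17, 15, 17)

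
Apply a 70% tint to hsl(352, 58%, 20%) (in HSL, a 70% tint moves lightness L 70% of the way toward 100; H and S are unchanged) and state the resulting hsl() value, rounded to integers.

L moves 70% from 20 toward 100: 20 + 56 = 76 → 76.
H and S are unchanged.

hsl(352, 58%, 76%)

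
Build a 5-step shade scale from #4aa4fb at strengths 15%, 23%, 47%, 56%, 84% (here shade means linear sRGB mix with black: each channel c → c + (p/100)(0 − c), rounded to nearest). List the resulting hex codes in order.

#4aa4fb is rgb(74, 164, 251).
15%: (74 − 11.1 = 62.9→63, 164 − 24.6 = 139.4→139, 251 − 37.65 = 213.35→213) → #3f8bd5
23%: (74 − 17.02 = 56.98→57, 164 − 37.72 = 126.28→126, 251 − 57.73 = 193.27→193) → #397ec1
47%: (74 − 34.78 = 39.22→39, 164 − 77.08 = 86.92→87, 251 − 117.97 = 133.03→133) → #275785
56%: (74 − 41.44 = 32.56→33, 164 − 91.84 = 72.16→72, 251 − 140.56 = 110.44→110) → #21486e
84%: (74 − 62.16 = 11.84→12, 164 − 137.76 = 26.24→26, 251 − 210.84 = 40.16→40) → #0c1a28

#3f8bd5, #397ec1, #275785, #21486e, #0c1a28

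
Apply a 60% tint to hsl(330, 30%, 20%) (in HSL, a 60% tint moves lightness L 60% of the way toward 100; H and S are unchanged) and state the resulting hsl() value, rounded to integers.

L moves 60% from 20 toward 100: 20 + 48 = 68 → 68.
H and S are unchanged.

hsl(330, 30%, 68%)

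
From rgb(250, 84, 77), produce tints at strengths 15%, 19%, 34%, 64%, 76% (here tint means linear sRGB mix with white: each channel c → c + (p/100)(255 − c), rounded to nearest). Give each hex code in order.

15%: (250 + 0.75 = 250.75→251, 84 + 25.65 = 109.65→110, 77 + 26.7 = 103.7→104) → #fb6e68
19%: (250 + 0.95 = 250.95→251, 84 + 32.49 = 116.49→116, 77 + 33.82 = 110.82→111) → #fb746f
34%: (250 + 1.7 = 251.7→252, 84 + 58.14 = 142.14→142, 77 + 60.52 = 137.52→138) → #fc8e8a
64%: (250 + 3.2 = 253.2→253, 84 + 109.44 = 193.44→193, 77 + 113.92 = 190.92→191) → #fdc1bf
76%: (250 + 3.8 = 253.8→254, 84 + 129.96 = 213.96→214, 77 + 135.28 = 212.28→212) → #fed6d4

#fb6e68, #fb746f, #fc8e8a, #fdc1bf, #fed6d4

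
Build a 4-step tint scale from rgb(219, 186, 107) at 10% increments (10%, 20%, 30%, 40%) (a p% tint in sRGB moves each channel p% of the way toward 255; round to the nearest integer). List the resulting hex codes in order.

#dfc17a, #e2c889, #e6cf97, #e9d6a6

10%: (219 + 3.6 = 222.6→223, 186 + 6.9 = 192.9→193, 107 + 14.8 = 121.8→122) → #dfc17a
20%: (219 + 7.2 = 226.2→226, 186 + 13.8 = 199.8→200, 107 + 29.6 = 136.6→137) → #e2c889
30%: (219 + 10.8 = 229.8→230, 186 + 20.7 = 206.7→207, 107 + 44.4 = 151.4→151) → #e6cf97
40%: (219 + 14.4 = 233.4→233, 186 + 27.6 = 213.6→214, 107 + 59.2 = 166.2→166) → #e9d6a6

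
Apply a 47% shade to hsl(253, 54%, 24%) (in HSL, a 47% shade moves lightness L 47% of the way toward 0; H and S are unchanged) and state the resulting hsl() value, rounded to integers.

hsl(253, 54%, 13%)

L moves 47% from 24 toward 0: 24 − 11.28 = 12.72 → 13.
H and S are unchanged.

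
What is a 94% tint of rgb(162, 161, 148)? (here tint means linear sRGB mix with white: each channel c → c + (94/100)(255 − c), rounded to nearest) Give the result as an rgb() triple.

Per channel, c → c + 0.94(255 − c):
  R: 162 + 87.42 = 249.42 → 249
  G: 161 + 0.94×(255−161) = 161 + 88.36 = 249.36 → 249
  B: 148 + 0.94×(255−148) = 148 + 100.58 = 248.58 → 249

rgb(249, 249, 249)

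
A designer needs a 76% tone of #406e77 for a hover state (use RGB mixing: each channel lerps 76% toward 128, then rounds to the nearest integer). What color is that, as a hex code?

#406e77 is rgb(64, 110, 119).
A 76% tone moves each channel 76% toward 128:
  R: 64 + 0.76×(128−64) = 64 + 48.64 = 112.64 → 113
  G: 110 + 0.76×(128−110) = 110 + 13.68 = 123.68 → 124
  B: 119 + 0.76×(128−119) = 119 + 6.84 = 125.84 → 126
rgb(113, 124, 126) = #717c7e.

#717c7e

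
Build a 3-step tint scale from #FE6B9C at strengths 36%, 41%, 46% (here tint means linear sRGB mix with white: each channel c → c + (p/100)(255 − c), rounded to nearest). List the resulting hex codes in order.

#FEA0C0, #FEA8C5, #FEAFCA

#FE6B9C is rgb(254, 107, 156).
36%: (254→254, 107 + 53.28 = 160.28→160, 156 + 35.64 = 191.64→192) → #FEA0C0
41%: (254→254, 107 + 60.68 = 167.68→168, 156 + 40.59 = 196.59→197) → #FEA8C5
46%: (254→254, 107 + 68.08 = 175.08→175, 156 + 45.54 = 201.54→202) → #FEAFCA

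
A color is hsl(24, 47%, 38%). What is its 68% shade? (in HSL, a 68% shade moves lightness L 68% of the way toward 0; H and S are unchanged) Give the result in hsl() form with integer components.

hsl(24, 47%, 12%)

L moves 68% from 38 toward 0: 38 − 25.84 = 12.16 → 12.
H and S are unchanged.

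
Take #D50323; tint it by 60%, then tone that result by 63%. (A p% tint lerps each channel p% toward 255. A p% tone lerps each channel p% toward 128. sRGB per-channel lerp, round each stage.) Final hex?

#D50323 is rgb(213, 3, 35).
Lerp each channel 60% toward 255:
  R: 213 + 0.6×(255−213) = 213 + 25.2 = 238.2 → 238
  G: 3 + 0.6×(255−3) = 3 + 151.2 = 154.2 → 154
  B: 35 + 0.6×(255−35) = 35 + 132 = 167 → 167
After the tint: rgb(238, 154, 167) = #EE9AA7.
A 63% tone moves each channel 63% toward 128:
  R: 238 − 69.3 = 168.7 → 169
  G: 154 + 0.63×(128−154) = 154 − 16.38 = 137.62 → 138
  B: 167 + 0.63×(128−167) = 167 − 24.57 = 142.43 → 142
rgb(169, 138, 142) = #A98A8E.

#A98A8E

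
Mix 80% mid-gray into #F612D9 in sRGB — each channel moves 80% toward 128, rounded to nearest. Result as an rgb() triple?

#F612D9 is rgb(246, 18, 217).
Lerp each channel 80% toward 128:
  R: 246 − 94.4 = 151.6 → 152
  G: 18 + 0.8×(128−18) = 18 + 88 = 106 → 106
  B: 217 − 71.2 = 145.8 → 146

rgb(152, 106, 146)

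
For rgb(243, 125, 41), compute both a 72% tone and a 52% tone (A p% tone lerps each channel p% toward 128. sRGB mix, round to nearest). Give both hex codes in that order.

72% tone:
  R: 243 + 0.72×(128−243) = 243 − 82.8 = 160.2 → 160
  G: 125 + 0.72×(128−125) = 125 + 2.16 = 127.16 → 127
  B: 41 + 0.72×(128−41) = 41 + 62.64 = 103.64 → 104
  → #a07f68
52% tone:
  R: 243 − 59.8 = 183.2 → 183
  G: 125 + 0.52×(128−125) = 125 + 1.56 = 126.56 → 127
  B: 41 + 0.52×(128−41) = 41 + 45.24 = 86.24 → 86
  → #b77f56

#a07f68, #b77f56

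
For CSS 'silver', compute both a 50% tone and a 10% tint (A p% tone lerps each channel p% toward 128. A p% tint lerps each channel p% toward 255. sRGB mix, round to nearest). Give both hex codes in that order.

CSS silver is rgb(192, 192, 192).
50% tone:
  R: 192 + 0.5×(128−192) = 192 − 32 = 160 → 160
  G: 192 − 32 = 160 → 160
  B: 192 + 0.5×(128−192) = 192 − 32 = 160 → 160
  → #A0A0A0
10% tint:
  R: 192 + 6.3 = 198.3 → 198
  G: 192 + 6.3 = 198.3 → 198
  B: 192 + 0.1×(255−192) = 192 + 6.3 = 198.3 → 198
  → #C6C6C6

#A0A0A0, #C6C6C6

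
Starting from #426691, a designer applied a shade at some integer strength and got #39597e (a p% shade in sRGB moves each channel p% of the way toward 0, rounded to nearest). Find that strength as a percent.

13%

#426691 is rgb(66, 102, 145); #39597e is rgb(57, 89, 126).
On the B channel (widest range): 126 ≈ 145 + (p/100)(0 − 145), so p ≈ 100×(126 − 145)/(0 − 145) = -1900/-145 = 13.10.
p = 13 reproduces all three channels after rounding.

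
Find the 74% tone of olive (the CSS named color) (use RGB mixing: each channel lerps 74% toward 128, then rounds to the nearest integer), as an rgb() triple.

CSS olive is rgb(128, 128, 0).
A 74% tone moves each channel 74% toward 128:
  R: 128 + 0 = 128 → 128
  G: 128 + 0 = 128 → 128
  B: 0 + 94.72 = 94.72 → 95

rgb(128, 128, 95)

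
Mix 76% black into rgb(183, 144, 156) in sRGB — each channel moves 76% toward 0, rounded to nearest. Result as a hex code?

Lerp each channel 76% toward 0:
  R: 183 − 139.08 = 43.92 → 44
  G: 144 + 0.76×(0−144) = 144 − 109.44 = 34.56 → 35
  B: 156 + 0.76×(0−156) = 156 − 118.56 = 37.44 → 37
rgb(44, 35, 37) = #2C2325.

#2C2325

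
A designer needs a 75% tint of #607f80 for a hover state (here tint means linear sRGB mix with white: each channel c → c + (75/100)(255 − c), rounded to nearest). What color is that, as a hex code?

#d7dfdf

#607f80 is rgb(96, 127, 128).
Lerp each channel 75% toward 255:
  R: 96 + 0.75×(255−96) = 96 + 119.25 = 215.25 → 215
  G: 127 + 96 = 223 → 223
  B: 128 + 95.25 = 223.25 → 223
rgb(215, 223, 223) = #d7dfdf.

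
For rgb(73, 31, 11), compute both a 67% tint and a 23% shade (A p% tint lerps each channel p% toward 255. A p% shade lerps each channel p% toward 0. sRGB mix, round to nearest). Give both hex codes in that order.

67% tint:
  R: 73 + 0.67×(255−73) = 73 + 121.94 = 194.94 → 195
  G: 31 + 0.67×(255−31) = 31 + 150.08 = 181.08 → 181
  B: 11 + 0.67×(255−11) = 11 + 163.48 = 174.48 → 174
  → #C3B5AE
23% shade:
  R: 73 − 16.79 = 56.21 → 56
  G: 31 − 7.13 = 23.87 → 24
  B: 11 + 0.23×(0−11) = 11 − 2.53 = 8.47 → 8
  → #381808

#C3B5AE, #381808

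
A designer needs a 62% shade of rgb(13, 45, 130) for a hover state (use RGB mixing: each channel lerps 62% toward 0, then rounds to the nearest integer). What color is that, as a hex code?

A 62% shade moves each channel 62% toward 0:
  R: 13 + 0.62×(0−13) = 13 − 8.06 = 4.94 → 5
  G: 45 − 27.9 = 17.1 → 17
  B: 130 − 80.6 = 49.4 → 49
rgb(5, 17, 49) = #051131.

#051131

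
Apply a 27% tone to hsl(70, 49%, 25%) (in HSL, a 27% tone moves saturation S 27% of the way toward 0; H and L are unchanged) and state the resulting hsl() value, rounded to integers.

S moves 27% from 49 toward 0: 49 − 13.23 = 35.77 → 36.
H and L are unchanged.

hsl(70, 36%, 25%)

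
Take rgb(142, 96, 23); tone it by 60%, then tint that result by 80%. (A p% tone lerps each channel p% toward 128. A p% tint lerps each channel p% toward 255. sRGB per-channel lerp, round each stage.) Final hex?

#e7e3dd

A 60% tone moves each channel 60% toward 128:
  R: 142 + 0.6×(128−142) = 142 − 8.4 = 133.6 → 134
  G: 96 + 0.6×(128−96) = 96 + 19.2 = 115.2 → 115
  B: 23 + 0.6×(128−23) = 23 + 63 = 86 → 86
After the tone: rgb(134, 115, 86) = #867356.
Per channel, c → c + 0.8(255 − c):
  R: 134 + 0.8×(255−134) = 134 + 96.8 = 230.8 → 231
  G: 115 + 112 = 227 → 227
  B: 86 + 135.2 = 221.2 → 221
rgb(231, 227, 221) = #e7e3dd.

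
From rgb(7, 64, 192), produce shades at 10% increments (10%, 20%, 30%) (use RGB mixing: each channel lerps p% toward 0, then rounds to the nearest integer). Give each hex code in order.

10%: (7 − 0.7 = 6.3→6, 64 − 6.4 = 57.6→58, 192 − 19.2 = 172.8→173) → #063aad
20%: (7 − 1.4 = 5.6→6, 64 − 12.8 = 51.2→51, 192 − 38.4 = 153.6→154) → #06339a
30%: (7 − 2.1 = 4.9→5, 64 − 19.2 = 44.8→45, 192 − 57.6 = 134.4→134) → #052d86

#063aad, #06339a, #052d86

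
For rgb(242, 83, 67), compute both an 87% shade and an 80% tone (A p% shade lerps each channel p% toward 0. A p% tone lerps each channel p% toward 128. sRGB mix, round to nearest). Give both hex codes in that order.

#1F0B09, #977774

87% shade:
  R: 242 + 0.87×(0−242) = 242 − 210.54 = 31.46 → 31
  G: 83 + 0.87×(0−83) = 83 − 72.21 = 10.79 → 11
  B: 67 + 0.87×(0−67) = 67 − 58.29 = 8.71 → 9
  → #1F0B09
80% tone:
  R: 242 − 91.2 = 150.8 → 151
  G: 83 + 0.8×(128−83) = 83 + 36 = 119 → 119
  B: 67 + 0.8×(128−67) = 67 + 48.8 = 115.8 → 116
  → #977774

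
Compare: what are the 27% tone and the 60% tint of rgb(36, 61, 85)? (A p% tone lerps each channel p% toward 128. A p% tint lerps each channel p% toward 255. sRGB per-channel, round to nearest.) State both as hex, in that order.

#3d4f61, #a7b1bb

27% tone:
  R: 36 + 0.27×(128−36) = 36 + 24.84 = 60.84 → 61
  G: 61 + 0.27×(128−61) = 61 + 18.09 = 79.09 → 79
  B: 85 + 11.61 = 96.61 → 97
  → #3d4f61
60% tint:
  R: 36 + 0.6×(255−36) = 36 + 131.4 = 167.4 → 167
  G: 61 + 116.4 = 177.4 → 177
  B: 85 + 0.6×(255−85) = 85 + 102 = 187 → 187
  → #a7b1bb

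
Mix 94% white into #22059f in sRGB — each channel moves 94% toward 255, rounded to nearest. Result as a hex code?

#f2f0f9

#22059f is rgb(34, 5, 159).
Per channel, c → c + 0.94(255 − c):
  R: 34 + 207.74 = 241.74 → 242
  G: 5 + 0.94×(255−5) = 5 + 235 = 240 → 240
  B: 159 + 0.94×(255−159) = 159 + 90.24 = 249.24 → 249
rgb(242, 240, 249) = #f2f0f9.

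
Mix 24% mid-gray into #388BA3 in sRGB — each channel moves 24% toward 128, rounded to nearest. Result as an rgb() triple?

#388BA3 is rgb(56, 139, 163).
Lerp each channel 24% toward 128:
  R: 56 + 0.24×(128−56) = 56 + 17.28 = 73.28 → 73
  G: 139 − 2.64 = 136.36 → 136
  B: 163 − 8.4 = 154.6 → 155

rgb(73, 136, 155)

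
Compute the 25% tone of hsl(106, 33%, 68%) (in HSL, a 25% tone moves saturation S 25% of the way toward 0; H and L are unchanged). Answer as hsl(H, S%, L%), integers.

hsl(106, 25%, 68%)

S moves 25% from 33 toward 0: 33 − 8.25 = 24.75 → 25.
H and L are unchanged.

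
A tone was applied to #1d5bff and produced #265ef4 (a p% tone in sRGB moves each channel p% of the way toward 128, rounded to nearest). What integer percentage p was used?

9%

#1d5bff is rgb(29, 91, 255); #265ef4 is rgb(38, 94, 244).
On the B channel (widest range): 244 ≈ 255 + (p/100)(128 − 255), so p ≈ 100×(244 − 255)/(128 − 255) = -1100/-127 = 8.66.
p = 9 reproduces all three channels after rounding.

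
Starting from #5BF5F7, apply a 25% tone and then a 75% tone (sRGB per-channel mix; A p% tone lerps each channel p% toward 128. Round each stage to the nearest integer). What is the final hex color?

#799696

#5BF5F7 is rgb(91, 245, 247).
Lerp each channel 25% toward 128:
  R: 91 + 0.25×(128−91) = 91 + 9.25 = 100.25 → 100
  G: 245 + 0.25×(128−245) = 245 − 29.25 = 215.75 → 216
  B: 247 + 0.25×(128−247) = 247 − 29.75 = 217.25 → 217
After the tone: rgb(100, 216, 217) = #64D8D9.
A 75% tone moves each channel 75% toward 128:
  R: 100 + 0.75×(128−100) = 100 + 21 = 121 → 121
  G: 216 − 66 = 150 → 150
  B: 217 + 0.75×(128−217) = 217 − 66.75 = 150.25 → 150
rgb(121, 150, 150) = #799696.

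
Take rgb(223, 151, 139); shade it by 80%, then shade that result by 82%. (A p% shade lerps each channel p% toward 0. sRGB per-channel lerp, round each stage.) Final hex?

#080505

Lerp each channel 80% toward 0:
  R: 223 + 0.8×(0−223) = 223 − 178.4 = 44.6 → 45
  G: 151 + 0.8×(0−151) = 151 − 120.8 = 30.2 → 30
  B: 139 + 0.8×(0−139) = 139 − 111.2 = 27.8 → 28
After the shade: rgb(45, 30, 28) = #2D1E1C.
Per channel, c → c + 0.82(0 − c):
  R: 45 + 0.82×(0−45) = 45 − 36.9 = 8.1 → 8
  G: 30 − 24.6 = 5.4 → 5
  B: 28 + 0.82×(0−28) = 28 − 22.96 = 5.04 → 5
rgb(8, 5, 5) = #080505.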